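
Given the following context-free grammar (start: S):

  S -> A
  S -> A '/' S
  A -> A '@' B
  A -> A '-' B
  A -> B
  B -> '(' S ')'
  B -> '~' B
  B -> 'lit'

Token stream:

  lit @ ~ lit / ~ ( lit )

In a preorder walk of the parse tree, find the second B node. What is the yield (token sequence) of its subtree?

~ lit

[S [A [A [B lit]] @ [B ~ [B lit]]] / [S [A [B ~ [B ( [S [A [B lit]]] )]]]]]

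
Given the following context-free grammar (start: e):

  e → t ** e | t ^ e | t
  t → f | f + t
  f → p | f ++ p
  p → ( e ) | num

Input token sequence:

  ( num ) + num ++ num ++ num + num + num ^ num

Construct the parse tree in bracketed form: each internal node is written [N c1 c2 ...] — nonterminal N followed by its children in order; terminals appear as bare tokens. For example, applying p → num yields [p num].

[e [t [f [p ( [e [t [f [p num]]]] )]] + [t [f [f [f [p num]] ++ [p num]] ++ [p num]] + [t [f [p num]] + [t [f [p num]]]]]] ^ [e [t [f [p num]]]]]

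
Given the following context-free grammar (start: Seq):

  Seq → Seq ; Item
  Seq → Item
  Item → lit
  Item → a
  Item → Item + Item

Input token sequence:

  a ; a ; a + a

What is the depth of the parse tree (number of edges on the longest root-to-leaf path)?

4

[Seq [Seq [Seq [Item a]] ; [Item a]] ; [Item [Item a] + [Item a]]]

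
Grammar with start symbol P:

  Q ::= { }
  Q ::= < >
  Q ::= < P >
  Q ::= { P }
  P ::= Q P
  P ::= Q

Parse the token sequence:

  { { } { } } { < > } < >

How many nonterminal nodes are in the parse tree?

[P [Q { [P [Q { }] [P [Q { }]]] }] [P [Q { [P [Q < >]] }] [P [Q < >]]]]

12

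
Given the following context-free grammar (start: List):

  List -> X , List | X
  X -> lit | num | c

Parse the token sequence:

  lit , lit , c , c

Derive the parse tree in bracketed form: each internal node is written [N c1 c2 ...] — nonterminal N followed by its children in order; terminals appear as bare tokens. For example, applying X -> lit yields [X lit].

List
X , List
lit , List
lit , X , List
lit , lit , List
lit , lit , X , List
lit , lit , c , List
lit , lit , c , X
lit , lit , c , c

[List [X lit] , [List [X lit] , [List [X c] , [List [X c]]]]]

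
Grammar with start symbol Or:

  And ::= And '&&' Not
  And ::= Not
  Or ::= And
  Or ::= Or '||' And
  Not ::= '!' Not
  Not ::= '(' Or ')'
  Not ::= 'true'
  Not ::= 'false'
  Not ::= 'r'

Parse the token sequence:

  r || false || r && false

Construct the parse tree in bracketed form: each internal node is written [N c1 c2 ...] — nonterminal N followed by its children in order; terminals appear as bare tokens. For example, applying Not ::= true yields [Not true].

[Or [Or [Or [And [Not r]]] || [And [Not false]]] || [And [And [Not r]] && [Not false]]]

Or
Or || And
Or || And || And
And || And || And
Not || And || And
r || And || And
r || Not || And
r || false || And
r || false || And && Not
r || false || Not && Not
r || false || r && Not
r || false || r && false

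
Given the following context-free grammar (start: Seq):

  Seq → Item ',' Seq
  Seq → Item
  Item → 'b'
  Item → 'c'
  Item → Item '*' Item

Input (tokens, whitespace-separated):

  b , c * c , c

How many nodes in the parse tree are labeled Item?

5

[Seq [Item b] , [Seq [Item [Item c] * [Item c]] , [Seq [Item c]]]]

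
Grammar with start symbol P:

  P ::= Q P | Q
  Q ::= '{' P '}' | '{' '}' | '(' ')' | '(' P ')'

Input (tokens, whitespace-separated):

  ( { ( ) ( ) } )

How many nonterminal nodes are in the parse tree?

8

[P [Q ( [P [Q { [P [Q ( )] [P [Q ( )]]] }]] )]]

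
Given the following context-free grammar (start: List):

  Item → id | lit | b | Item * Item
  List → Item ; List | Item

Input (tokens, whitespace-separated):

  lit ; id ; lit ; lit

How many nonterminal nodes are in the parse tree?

[List [Item lit] ; [List [Item id] ; [List [Item lit] ; [List [Item lit]]]]]

8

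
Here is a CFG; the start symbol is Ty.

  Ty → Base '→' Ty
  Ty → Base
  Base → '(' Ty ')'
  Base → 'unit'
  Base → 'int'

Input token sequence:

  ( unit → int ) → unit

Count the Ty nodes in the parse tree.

[Ty [Base ( [Ty [Base unit] → [Ty [Base int]]] )] → [Ty [Base unit]]]

4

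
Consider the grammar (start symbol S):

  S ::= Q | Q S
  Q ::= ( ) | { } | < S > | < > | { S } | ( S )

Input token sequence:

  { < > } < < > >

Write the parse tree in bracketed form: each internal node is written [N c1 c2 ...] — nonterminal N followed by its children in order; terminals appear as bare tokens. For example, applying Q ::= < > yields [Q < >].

S
Q S
{ S } S
{ Q } S
{ < > } S
{ < > } Q
{ < > } < S >
{ < > } < Q >
{ < > } < < > >

[S [Q { [S [Q < >]] }] [S [Q < [S [Q < >]] >]]]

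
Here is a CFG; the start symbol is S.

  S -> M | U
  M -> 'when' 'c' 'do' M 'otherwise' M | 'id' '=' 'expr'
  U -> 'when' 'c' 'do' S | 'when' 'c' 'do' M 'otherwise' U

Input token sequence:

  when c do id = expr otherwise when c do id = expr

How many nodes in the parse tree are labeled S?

[S [U when c do [M id = expr] otherwise [U when c do [S [M id = expr]]]]]

2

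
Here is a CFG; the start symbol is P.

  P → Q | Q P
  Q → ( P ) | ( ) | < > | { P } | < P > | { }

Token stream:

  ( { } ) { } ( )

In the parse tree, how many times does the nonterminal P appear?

[P [Q ( [P [Q { }]] )] [P [Q { }] [P [Q ( )]]]]

4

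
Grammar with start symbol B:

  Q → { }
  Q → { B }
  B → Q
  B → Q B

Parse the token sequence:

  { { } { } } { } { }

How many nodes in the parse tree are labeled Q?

[B [Q { [B [Q { }] [B [Q { }]]] }] [B [Q { }] [B [Q { }]]]]

5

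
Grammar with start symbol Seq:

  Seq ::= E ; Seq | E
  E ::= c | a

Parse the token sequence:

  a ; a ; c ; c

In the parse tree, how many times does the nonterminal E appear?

[Seq [E a] ; [Seq [E a] ; [Seq [E c] ; [Seq [E c]]]]]

4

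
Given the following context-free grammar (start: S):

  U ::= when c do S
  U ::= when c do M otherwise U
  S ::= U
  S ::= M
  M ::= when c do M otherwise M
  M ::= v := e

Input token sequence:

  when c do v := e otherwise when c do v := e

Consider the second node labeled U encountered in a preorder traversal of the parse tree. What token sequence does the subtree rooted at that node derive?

[S [U when c do [M v := e] otherwise [U when c do [S [M v := e]]]]]

when c do v := e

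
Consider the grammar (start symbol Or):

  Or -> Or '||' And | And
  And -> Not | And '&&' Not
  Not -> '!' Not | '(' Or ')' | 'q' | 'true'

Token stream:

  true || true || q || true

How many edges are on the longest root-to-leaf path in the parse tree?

6

[Or [Or [Or [Or [And [Not true]]] || [And [Not true]]] || [And [Not q]]] || [And [Not true]]]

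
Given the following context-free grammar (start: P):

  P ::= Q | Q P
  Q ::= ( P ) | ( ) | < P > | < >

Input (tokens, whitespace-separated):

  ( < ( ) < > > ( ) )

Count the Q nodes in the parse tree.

5

[P [Q ( [P [Q < [P [Q ( )] [P [Q < >]]] >] [P [Q ( )]]] )]]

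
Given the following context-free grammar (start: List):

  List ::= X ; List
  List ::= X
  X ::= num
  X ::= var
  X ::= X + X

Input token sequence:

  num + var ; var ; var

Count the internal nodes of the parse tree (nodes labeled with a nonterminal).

[List [X [X num] + [X var]] ; [List [X var] ; [List [X var]]]]

8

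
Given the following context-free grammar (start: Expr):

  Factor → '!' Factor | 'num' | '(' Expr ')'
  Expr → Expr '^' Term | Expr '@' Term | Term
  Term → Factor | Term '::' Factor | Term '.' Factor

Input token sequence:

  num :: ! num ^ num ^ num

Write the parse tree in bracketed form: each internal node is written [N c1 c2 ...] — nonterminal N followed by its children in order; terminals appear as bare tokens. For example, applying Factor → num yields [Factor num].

Expr
Expr ^ Term
Expr ^ Term ^ Term
Term ^ Term ^ Term
Term :: Factor ^ Term ^ Term
Factor :: Factor ^ Term ^ Term
num :: Factor ^ Term ^ Term
num :: ! Factor ^ Term ^ Term
num :: ! num ^ Term ^ Term
num :: ! num ^ Factor ^ Term
num :: ! num ^ num ^ Term
num :: ! num ^ num ^ Factor
num :: ! num ^ num ^ num

[Expr [Expr [Expr [Term [Term [Factor num]] :: [Factor ! [Factor num]]]] ^ [Term [Factor num]]] ^ [Term [Factor num]]]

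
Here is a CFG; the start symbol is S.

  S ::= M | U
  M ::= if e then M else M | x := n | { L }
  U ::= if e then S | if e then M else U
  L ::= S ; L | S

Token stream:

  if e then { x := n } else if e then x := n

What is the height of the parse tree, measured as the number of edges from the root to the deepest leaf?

[S [U if e then [M { [L [S [M x := n]]] }] else [U if e then [S [M x := n]]]]]

6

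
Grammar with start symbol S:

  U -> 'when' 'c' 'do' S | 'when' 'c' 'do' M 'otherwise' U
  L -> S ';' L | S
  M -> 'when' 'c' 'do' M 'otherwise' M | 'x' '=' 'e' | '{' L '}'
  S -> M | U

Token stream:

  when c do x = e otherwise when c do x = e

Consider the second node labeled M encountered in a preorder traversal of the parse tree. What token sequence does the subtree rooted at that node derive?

[S [U when c do [M x = e] otherwise [U when c do [S [M x = e]]]]]

x = e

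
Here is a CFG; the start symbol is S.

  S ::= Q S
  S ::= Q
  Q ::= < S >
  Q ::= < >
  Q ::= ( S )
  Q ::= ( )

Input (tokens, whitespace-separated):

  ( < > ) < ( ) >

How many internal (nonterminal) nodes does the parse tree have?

[S [Q ( [S [Q < >]] )] [S [Q < [S [Q ( )]] >]]]

8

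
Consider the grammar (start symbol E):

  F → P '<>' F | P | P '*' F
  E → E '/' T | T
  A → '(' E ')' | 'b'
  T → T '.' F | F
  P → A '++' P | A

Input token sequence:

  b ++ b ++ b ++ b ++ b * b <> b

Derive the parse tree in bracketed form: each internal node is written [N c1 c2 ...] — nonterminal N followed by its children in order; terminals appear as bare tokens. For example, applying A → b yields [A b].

E
T
F
P * F
A ++ P * F
b ++ P * F
b ++ A ++ P * F
b ++ b ++ P * F
b ++ b ++ A ++ P * F
b ++ b ++ b ++ P * F
b ++ b ++ b ++ A ++ P * F
b ++ b ++ b ++ b ++ P * F
b ++ b ++ b ++ b ++ A * F
b ++ b ++ b ++ b ++ b * F
b ++ b ++ b ++ b ++ b * P <> F
b ++ b ++ b ++ b ++ b * A <> F
b ++ b ++ b ++ b ++ b * b <> F
b ++ b ++ b ++ b ++ b * b <> P
b ++ b ++ b ++ b ++ b * b <> A
b ++ b ++ b ++ b ++ b * b <> b

[E [T [F [P [A b] ++ [P [A b] ++ [P [A b] ++ [P [A b] ++ [P [A b]]]]]] * [F [P [A b]] <> [F [P [A b]]]]]]]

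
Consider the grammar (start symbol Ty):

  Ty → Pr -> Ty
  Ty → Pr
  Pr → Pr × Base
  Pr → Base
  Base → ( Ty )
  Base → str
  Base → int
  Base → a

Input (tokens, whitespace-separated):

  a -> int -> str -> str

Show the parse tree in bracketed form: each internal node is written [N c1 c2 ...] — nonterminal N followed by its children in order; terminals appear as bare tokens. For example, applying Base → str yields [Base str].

[Ty [Pr [Base a]] -> [Ty [Pr [Base int]] -> [Ty [Pr [Base str]] -> [Ty [Pr [Base str]]]]]]

Ty
Pr -> Ty
Base -> Ty
a -> Ty
a -> Pr -> Ty
a -> Base -> Ty
a -> int -> Ty
a -> int -> Pr -> Ty
a -> int -> Base -> Ty
a -> int -> str -> Ty
a -> int -> str -> Pr
a -> int -> str -> Base
a -> int -> str -> str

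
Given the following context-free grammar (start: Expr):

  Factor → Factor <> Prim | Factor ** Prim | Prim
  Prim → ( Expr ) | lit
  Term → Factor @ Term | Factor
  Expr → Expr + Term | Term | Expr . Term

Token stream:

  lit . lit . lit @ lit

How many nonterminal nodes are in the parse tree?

15

[Expr [Expr [Expr [Term [Factor [Prim lit]]]] . [Term [Factor [Prim lit]]]] . [Term [Factor [Prim lit]] @ [Term [Factor [Prim lit]]]]]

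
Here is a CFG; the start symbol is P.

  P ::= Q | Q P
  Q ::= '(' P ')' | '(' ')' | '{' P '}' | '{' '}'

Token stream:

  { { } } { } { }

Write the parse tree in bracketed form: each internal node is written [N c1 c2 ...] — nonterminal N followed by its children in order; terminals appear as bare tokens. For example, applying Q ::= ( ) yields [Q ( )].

[P [Q { [P [Q { }]] }] [P [Q { }] [P [Q { }]]]]

P
Q P
{ P } P
{ Q } P
{ { } } P
{ { } } Q P
{ { } } { } P
{ { } } { } Q
{ { } } { } { }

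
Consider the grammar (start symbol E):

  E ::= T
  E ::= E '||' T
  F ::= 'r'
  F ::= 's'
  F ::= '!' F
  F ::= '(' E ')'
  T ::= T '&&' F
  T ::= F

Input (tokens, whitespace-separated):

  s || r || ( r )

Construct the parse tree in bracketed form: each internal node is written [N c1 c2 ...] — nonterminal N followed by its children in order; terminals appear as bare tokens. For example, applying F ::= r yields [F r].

[E [E [E [T [F s]]] || [T [F r]]] || [T [F ( [E [T [F r]]] )]]]

E
E || T
E || T || T
T || T || T
F || T || T
s || T || T
s || F || T
s || r || T
s || r || F
s || r || ( E )
s || r || ( T )
s || r || ( F )
s || r || ( r )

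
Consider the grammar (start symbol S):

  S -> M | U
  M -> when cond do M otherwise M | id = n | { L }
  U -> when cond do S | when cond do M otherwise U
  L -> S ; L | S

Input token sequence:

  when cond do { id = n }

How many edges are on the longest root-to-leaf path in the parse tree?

7

[S [U when cond do [S [M { [L [S [M id = n]]] }]]]]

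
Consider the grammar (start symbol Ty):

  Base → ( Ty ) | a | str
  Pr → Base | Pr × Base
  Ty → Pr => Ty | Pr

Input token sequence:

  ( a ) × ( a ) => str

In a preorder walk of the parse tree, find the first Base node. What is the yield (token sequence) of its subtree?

[Ty [Pr [Pr [Base ( [Ty [Pr [Base a]]] )]] × [Base ( [Ty [Pr [Base a]]] )]] => [Ty [Pr [Base str]]]]

( a )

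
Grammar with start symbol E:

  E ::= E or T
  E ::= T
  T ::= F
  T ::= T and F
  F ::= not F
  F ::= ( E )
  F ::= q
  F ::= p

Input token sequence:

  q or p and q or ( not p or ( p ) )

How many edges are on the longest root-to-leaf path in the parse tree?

9

[E [E [E [T [F q]]] or [T [T [F p]] and [F q]]] or [T [F ( [E [E [T [F not [F p]]]] or [T [F ( [E [T [F p]]] )]]] )]]]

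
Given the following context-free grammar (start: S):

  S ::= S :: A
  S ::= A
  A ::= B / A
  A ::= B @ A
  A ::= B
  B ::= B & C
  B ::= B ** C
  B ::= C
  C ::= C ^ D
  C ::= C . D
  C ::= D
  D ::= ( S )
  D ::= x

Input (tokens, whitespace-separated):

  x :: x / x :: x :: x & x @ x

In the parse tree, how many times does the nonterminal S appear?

4

[S [S [S [S [A [B [C [D x]]]]] :: [A [B [C [D x]]] / [A [B [C [D x]]]]]] :: [A [B [C [D x]]]]] :: [A [B [B [C [D x]]] & [C [D x]]] @ [A [B [C [D x]]]]]]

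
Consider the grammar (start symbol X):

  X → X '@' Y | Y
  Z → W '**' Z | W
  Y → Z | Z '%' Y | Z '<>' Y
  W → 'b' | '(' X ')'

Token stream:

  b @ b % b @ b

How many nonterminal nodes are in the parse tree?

[X [X [X [Y [Z [W b]]]] @ [Y [Z [W b]] % [Y [Z [W b]]]]] @ [Y [Z [W b]]]]

15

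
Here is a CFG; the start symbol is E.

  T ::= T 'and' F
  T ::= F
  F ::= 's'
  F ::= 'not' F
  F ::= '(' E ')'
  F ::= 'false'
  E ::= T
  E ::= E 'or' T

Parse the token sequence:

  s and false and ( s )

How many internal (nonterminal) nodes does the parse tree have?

[E [T [T [T [F s]] and [F false]] and [F ( [E [T [F s]]] )]]]

10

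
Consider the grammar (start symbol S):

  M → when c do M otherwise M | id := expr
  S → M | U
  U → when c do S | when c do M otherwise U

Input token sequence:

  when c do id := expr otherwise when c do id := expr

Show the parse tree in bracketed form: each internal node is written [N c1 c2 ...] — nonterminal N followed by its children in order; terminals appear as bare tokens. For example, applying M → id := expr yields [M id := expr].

S
U
when c do M otherwise U
when c do id := expr otherwise U
when c do id := expr otherwise when c do S
when c do id := expr otherwise when c do M
when c do id := expr otherwise when c do id := expr

[S [U when c do [M id := expr] otherwise [U when c do [S [M id := expr]]]]]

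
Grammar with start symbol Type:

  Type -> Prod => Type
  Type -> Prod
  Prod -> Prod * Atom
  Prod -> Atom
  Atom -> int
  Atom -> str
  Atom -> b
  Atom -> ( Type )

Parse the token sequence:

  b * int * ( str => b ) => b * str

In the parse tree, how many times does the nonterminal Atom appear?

[Type [Prod [Prod [Prod [Atom b]] * [Atom int]] * [Atom ( [Type [Prod [Atom str]] => [Type [Prod [Atom b]]]] )]] => [Type [Prod [Prod [Atom b]] * [Atom str]]]]

7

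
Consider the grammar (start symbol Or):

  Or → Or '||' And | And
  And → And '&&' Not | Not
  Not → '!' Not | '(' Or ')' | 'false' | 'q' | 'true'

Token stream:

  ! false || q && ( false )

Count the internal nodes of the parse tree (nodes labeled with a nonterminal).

[Or [Or [And [Not ! [Not false]]]] || [And [And [Not q]] && [Not ( [Or [And [Not false]]] )]]]

12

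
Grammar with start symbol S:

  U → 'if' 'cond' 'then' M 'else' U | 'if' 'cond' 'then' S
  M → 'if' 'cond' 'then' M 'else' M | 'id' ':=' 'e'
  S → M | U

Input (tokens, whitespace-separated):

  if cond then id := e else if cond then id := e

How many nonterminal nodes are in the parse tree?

[S [U if cond then [M id := e] else [U if cond then [S [M id := e]]]]]

6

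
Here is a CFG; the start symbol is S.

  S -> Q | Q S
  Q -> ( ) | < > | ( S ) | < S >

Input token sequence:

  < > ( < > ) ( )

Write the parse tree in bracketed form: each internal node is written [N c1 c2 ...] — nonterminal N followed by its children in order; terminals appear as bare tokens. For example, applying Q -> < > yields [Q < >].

S
Q S
< > S
< > Q S
< > ( S ) S
< > ( Q ) S
< > ( < > ) S
< > ( < > ) Q
< > ( < > ) ( )

[S [Q < >] [S [Q ( [S [Q < >]] )] [S [Q ( )]]]]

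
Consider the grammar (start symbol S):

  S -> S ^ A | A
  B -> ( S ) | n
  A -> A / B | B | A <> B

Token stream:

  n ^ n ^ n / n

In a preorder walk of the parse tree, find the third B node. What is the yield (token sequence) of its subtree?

[S [S [S [A [B n]]] ^ [A [B n]]] ^ [A [A [B n]] / [B n]]]

n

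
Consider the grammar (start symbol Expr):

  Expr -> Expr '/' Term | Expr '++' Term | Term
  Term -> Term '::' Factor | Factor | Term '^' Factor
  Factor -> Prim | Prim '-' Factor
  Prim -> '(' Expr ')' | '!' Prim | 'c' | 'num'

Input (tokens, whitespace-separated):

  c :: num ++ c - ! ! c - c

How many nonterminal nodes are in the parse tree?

[Expr [Expr [Term [Term [Factor [Prim c]]] :: [Factor [Prim num]]]] ++ [Term [Factor [Prim c] - [Factor [Prim ! [Prim ! [Prim c]]] - [Factor [Prim c]]]]]]

17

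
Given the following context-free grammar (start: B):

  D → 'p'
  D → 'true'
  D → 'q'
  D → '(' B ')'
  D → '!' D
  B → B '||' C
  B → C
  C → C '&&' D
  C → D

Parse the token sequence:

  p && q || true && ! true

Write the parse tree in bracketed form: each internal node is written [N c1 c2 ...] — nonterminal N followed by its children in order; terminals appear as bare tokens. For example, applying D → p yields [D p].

[B [B [C [C [D p]] && [D q]]] || [C [C [D true]] && [D ! [D true]]]]

B
B || C
C || C
C && D || C
D && D || C
p && D || C
p && q || C
p && q || C && D
p && q || D && D
p && q || true && D
p && q || true && ! D
p && q || true && ! true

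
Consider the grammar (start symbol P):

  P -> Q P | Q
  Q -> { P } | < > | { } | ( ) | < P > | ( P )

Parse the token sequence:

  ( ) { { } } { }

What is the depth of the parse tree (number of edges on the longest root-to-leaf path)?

[P [Q ( )] [P [Q { [P [Q { }]] }] [P [Q { }]]]]

5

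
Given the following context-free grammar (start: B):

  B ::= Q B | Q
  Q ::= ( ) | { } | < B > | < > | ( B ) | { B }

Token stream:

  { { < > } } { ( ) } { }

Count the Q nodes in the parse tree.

[B [Q { [B [Q { [B [Q < >]] }]] }] [B [Q { [B [Q ( )]] }] [B [Q { }]]]]

6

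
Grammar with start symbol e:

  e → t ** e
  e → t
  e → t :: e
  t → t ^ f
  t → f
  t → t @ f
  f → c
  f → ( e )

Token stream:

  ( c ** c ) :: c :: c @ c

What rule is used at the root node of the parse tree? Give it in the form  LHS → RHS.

[e [t [f ( [e [t [f c]] ** [e [t [f c]]]] )]] :: [e [t [f c]] :: [e [t [t [f c]] @ [f c]]]]]

e → t :: e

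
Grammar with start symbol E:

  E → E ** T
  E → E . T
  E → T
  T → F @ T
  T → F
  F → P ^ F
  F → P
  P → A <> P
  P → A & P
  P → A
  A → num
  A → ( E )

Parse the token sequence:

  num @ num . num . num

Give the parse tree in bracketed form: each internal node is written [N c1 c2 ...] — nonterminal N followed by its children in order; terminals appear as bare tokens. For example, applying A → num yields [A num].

[E [E [E [T [F [P [A num]]] @ [T [F [P [A num]]]]]] . [T [F [P [A num]]]]] . [T [F [P [A num]]]]]

E
E . T
E . T . T
T . T . T
F @ T . T . T
P @ T . T . T
A @ T . T . T
num @ T . T . T
num @ F . T . T
num @ P . T . T
num @ A . T . T
num @ num . T . T
num @ num . F . T
num @ num . P . T
num @ num . A . T
num @ num . num . T
num @ num . num . F
num @ num . num . P
num @ num . num . A
num @ num . num . num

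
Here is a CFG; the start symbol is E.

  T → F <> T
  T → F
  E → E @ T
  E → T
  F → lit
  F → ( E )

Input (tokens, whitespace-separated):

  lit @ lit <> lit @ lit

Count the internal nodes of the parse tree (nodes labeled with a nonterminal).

[E [E [E [T [F lit]]] @ [T [F lit] <> [T [F lit]]]] @ [T [F lit]]]

11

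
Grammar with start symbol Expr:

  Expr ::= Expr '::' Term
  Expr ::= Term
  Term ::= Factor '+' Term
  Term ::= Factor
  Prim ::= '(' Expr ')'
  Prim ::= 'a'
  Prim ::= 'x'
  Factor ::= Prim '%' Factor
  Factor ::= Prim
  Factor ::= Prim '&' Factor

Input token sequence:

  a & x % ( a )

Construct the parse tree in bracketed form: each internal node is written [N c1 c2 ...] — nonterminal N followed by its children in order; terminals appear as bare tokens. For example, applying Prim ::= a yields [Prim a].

Expr
Term
Factor
Prim & Factor
a & Factor
a & Prim % Factor
a & x % Factor
a & x % Prim
a & x % ( Expr )
a & x % ( Term )
a & x % ( Factor )
a & x % ( Prim )
a & x % ( a )

[Expr [Term [Factor [Prim a] & [Factor [Prim x] % [Factor [Prim ( [Expr [Term [Factor [Prim a]]]] )]]]]]]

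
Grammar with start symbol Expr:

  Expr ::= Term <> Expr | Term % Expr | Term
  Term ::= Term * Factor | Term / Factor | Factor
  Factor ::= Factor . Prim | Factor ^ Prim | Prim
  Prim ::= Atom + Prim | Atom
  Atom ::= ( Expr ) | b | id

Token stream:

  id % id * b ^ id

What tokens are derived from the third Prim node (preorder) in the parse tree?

[Expr [Term [Factor [Prim [Atom id]]]] % [Expr [Term [Term [Factor [Prim [Atom id]]]] * [Factor [Factor [Prim [Atom b]]] ^ [Prim [Atom id]]]]]]

b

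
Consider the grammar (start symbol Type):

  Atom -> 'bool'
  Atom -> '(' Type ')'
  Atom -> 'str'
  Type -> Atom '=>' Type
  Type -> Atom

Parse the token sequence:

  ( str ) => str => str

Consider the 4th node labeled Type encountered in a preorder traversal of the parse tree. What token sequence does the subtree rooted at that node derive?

str

[Type [Atom ( [Type [Atom str]] )] => [Type [Atom str] => [Type [Atom str]]]]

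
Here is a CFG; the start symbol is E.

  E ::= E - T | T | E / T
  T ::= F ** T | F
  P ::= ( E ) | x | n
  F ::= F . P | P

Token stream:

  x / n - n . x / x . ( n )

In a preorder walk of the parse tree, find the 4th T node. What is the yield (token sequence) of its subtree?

[E [E [E [E [T [F [P x]]]] / [T [F [P n]]]] - [T [F [F [P n]] . [P x]]]] / [T [F [F [P x]] . [P ( [E [T [F [P n]]]] )]]]]

x . ( n )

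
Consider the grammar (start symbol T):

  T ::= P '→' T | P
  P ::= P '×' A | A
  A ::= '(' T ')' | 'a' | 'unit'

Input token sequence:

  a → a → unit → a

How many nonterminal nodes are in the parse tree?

12

[T [P [A a]] → [T [P [A a]] → [T [P [A unit]] → [T [P [A a]]]]]]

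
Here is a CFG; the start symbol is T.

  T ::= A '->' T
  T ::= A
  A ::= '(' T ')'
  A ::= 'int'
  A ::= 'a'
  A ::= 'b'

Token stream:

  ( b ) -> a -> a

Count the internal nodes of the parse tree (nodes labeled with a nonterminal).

8

[T [A ( [T [A b]] )] -> [T [A a] -> [T [A a]]]]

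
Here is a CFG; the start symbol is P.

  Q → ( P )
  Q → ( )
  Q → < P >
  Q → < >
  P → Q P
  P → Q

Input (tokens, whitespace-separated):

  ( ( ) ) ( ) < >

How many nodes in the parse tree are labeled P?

[P [Q ( [P [Q ( )]] )] [P [Q ( )] [P [Q < >]]]]

4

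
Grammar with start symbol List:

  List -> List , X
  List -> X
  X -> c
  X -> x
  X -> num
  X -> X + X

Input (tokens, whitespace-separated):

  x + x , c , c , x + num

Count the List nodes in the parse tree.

[List [List [List [List [X [X x] + [X x]]] , [X c]] , [X c]] , [X [X x] + [X num]]]

4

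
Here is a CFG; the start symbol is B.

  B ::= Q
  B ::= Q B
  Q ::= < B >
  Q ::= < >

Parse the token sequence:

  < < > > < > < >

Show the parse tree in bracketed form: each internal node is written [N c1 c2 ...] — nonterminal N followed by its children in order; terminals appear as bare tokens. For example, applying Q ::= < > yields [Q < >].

[B [Q < [B [Q < >]] >] [B [Q < >] [B [Q < >]]]]

B
Q B
< B > B
< Q > B
< < > > B
< < > > Q B
< < > > < > B
< < > > < > Q
< < > > < > < >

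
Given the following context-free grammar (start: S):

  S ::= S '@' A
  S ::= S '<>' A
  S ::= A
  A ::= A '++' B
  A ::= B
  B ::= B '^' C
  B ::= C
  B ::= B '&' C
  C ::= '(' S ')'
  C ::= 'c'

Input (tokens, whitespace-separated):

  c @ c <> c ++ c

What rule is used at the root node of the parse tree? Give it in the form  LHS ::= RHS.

S ::= S '<>' A

[S [S [S [A [B [C c]]]] @ [A [B [C c]]]] <> [A [A [B [C c]]] ++ [B [C c]]]]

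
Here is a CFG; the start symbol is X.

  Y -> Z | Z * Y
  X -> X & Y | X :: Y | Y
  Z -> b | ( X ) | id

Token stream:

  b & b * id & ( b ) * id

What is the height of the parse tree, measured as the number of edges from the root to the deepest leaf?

[X [X [X [Y [Z b]]] & [Y [Z b] * [Y [Z id]]]] & [Y [Z ( [X [Y [Z b]]] )] * [Y [Z id]]]]

6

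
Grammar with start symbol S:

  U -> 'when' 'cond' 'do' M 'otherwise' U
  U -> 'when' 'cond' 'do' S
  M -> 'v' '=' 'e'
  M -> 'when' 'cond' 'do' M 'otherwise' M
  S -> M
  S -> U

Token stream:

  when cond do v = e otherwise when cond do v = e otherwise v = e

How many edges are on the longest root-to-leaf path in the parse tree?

[S [M when cond do [M v = e] otherwise [M when cond do [M v = e] otherwise [M v = e]]]]

4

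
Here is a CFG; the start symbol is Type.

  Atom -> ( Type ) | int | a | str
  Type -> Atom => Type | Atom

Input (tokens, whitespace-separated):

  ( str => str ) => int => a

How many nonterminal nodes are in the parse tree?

10

[Type [Atom ( [Type [Atom str] => [Type [Atom str]]] )] => [Type [Atom int] => [Type [Atom a]]]]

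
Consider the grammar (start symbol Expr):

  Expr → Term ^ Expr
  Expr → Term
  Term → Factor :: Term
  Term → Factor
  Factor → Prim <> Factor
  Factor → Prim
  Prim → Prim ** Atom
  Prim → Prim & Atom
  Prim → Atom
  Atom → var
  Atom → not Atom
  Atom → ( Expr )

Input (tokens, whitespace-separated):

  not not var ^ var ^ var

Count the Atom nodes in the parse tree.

5

[Expr [Term [Factor [Prim [Atom not [Atom not [Atom var]]]]]] ^ [Expr [Term [Factor [Prim [Atom var]]]] ^ [Expr [Term [Factor [Prim [Atom var]]]]]]]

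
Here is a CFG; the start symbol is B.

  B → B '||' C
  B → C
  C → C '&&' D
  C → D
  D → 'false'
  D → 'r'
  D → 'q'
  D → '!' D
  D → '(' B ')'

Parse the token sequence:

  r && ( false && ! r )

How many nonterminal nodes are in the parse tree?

11

[B [C [C [D r]] && [D ( [B [C [C [D false]] && [D ! [D r]]]] )]]]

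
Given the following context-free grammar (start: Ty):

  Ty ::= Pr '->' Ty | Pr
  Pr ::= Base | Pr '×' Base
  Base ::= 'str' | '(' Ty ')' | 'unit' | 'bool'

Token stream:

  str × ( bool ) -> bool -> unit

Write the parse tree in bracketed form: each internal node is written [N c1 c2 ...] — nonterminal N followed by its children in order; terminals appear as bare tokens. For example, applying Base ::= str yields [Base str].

Ty
Pr -> Ty
Pr × Base -> Ty
Base × Base -> Ty
str × Base -> Ty
str × ( Ty ) -> Ty
str × ( Pr ) -> Ty
str × ( Base ) -> Ty
str × ( bool ) -> Ty
str × ( bool ) -> Pr -> Ty
str × ( bool ) -> Base -> Ty
str × ( bool ) -> bool -> Ty
str × ( bool ) -> bool -> Pr
str × ( bool ) -> bool -> Base
str × ( bool ) -> bool -> unit

[Ty [Pr [Pr [Base str]] × [Base ( [Ty [Pr [Base bool]]] )]] -> [Ty [Pr [Base bool]] -> [Ty [Pr [Base unit]]]]]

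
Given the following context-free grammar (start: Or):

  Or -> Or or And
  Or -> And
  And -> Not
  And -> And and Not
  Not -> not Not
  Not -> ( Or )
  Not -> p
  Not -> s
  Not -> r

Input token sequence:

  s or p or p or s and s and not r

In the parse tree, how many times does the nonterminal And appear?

6

[Or [Or [Or [Or [And [Not s]]] or [And [Not p]]] or [And [Not p]]] or [And [And [And [Not s]] and [Not s]] and [Not not [Not r]]]]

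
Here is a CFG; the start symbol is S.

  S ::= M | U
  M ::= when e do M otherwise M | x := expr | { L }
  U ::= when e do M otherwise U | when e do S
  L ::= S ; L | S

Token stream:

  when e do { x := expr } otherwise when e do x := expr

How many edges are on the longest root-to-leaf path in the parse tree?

6

[S [U when e do [M { [L [S [M x := expr]]] }] otherwise [U when e do [S [M x := expr]]]]]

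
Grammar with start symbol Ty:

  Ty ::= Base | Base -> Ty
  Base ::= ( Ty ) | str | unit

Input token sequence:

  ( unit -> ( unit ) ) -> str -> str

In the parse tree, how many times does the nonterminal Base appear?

6

[Ty [Base ( [Ty [Base unit] -> [Ty [Base ( [Ty [Base unit]] )]]] )] -> [Ty [Base str] -> [Ty [Base str]]]]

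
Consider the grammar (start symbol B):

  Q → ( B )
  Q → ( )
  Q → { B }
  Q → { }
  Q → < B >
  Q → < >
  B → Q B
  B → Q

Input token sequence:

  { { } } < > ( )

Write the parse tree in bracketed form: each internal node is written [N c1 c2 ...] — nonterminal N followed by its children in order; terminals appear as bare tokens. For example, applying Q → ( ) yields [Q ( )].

B
Q B
{ B } B
{ Q } B
{ { } } B
{ { } } Q B
{ { } } < > B
{ { } } < > Q
{ { } } < > ( )

[B [Q { [B [Q { }]] }] [B [Q < >] [B [Q ( )]]]]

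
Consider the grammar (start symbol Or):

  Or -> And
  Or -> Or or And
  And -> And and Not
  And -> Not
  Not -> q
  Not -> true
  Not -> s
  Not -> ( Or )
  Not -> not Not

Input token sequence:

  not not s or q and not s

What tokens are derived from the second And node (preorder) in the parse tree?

q and not s

[Or [Or [And [Not not [Not not [Not s]]]]] or [And [And [Not q]] and [Not not [Not s]]]]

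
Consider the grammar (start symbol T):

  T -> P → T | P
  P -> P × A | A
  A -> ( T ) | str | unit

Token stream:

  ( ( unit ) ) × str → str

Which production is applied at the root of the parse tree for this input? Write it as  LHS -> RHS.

[T [P [P [A ( [T [P [A ( [T [P [A unit]]] )]]] )]] × [A str]] → [T [P [A str]]]]

T -> P → T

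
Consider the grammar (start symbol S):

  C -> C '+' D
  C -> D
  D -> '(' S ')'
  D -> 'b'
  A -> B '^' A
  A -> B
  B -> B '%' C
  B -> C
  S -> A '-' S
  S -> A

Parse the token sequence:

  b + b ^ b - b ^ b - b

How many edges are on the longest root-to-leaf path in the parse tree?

[S [A [B [C [C [D b]] + [D b]]] ^ [A [B [C [D b]]]]] - [S [A [B [C [D b]]] ^ [A [B [C [D b]]]]] - [S [A [B [C [D b]]]]]]]

7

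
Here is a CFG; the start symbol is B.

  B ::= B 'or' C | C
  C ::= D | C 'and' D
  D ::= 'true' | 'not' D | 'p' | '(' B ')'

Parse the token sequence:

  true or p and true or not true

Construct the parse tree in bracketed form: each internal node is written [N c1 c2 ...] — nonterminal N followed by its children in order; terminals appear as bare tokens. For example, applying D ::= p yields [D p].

B
B or C
B or C or C
C or C or C
D or C or C
true or C or C
true or C and D or C
true or D and D or C
true or p and D or C
true or p and true or C
true or p and true or D
true or p and true or not D
true or p and true or not true

[B [B [B [C [D true]]] or [C [C [D p]] and [D true]]] or [C [D not [D true]]]]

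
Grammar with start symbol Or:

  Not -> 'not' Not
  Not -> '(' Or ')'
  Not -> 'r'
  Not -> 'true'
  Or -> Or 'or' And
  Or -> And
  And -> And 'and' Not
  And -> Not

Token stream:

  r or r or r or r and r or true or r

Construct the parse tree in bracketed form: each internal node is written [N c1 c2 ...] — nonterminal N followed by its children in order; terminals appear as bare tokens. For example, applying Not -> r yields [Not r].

Or
Or or And
Or or And or And
Or or And or And or And
Or or And or And or And or And
Or or And or And or And or And or And
And or And or And or And or And or And
Not or And or And or And or And or And
r or And or And or And or And or And
r or Not or And or And or And or And
r or r or And or And or And or And
r or r or Not or And or And or And
r or r or r or And or And or And
r or r or r or And and Not or And or And
r or r or r or Not and Not or And or And
r or r or r or r and Not or And or And
r or r or r or r and r or And or And
r or r or r or r and r or Not or And
r or r or r or r and r or true or And
r or r or r or r and r or true or Not
r or r or r or r and r or true or r

[Or [Or [Or [Or [Or [Or [And [Not r]]] or [And [Not r]]] or [And [Not r]]] or [And [And [Not r]] and [Not r]]] or [And [Not true]]] or [And [Not r]]]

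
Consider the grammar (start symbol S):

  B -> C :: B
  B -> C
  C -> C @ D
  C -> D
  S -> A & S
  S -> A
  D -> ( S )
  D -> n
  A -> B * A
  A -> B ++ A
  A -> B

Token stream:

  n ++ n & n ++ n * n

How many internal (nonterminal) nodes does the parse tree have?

22

[S [A [B [C [D n]]] ++ [A [B [C [D n]]]]] & [S [A [B [C [D n]]] ++ [A [B [C [D n]]] * [A [B [C [D n]]]]]]]]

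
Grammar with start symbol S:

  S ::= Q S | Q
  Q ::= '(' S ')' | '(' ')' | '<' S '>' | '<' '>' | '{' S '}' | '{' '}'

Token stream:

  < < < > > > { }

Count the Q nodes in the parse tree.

4

[S [Q < [S [Q < [S [Q < >]] >]] >] [S [Q { }]]]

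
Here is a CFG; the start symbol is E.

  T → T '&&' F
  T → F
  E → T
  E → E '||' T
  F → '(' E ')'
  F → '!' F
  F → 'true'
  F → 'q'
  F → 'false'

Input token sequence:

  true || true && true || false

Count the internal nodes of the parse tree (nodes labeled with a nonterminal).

[E [E [E [T [F true]]] || [T [T [F true]] && [F true]]] || [T [F false]]]

11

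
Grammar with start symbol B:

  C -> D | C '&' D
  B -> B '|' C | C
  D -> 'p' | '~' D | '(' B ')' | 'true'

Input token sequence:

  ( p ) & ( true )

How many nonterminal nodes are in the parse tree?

11

[B [C [C [D ( [B [C [D p]]] )]] & [D ( [B [C [D true]]] )]]]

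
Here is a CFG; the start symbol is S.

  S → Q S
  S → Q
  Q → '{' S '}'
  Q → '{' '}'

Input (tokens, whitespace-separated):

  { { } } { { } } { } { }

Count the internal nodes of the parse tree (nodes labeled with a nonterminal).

12

[S [Q { [S [Q { }]] }] [S [Q { [S [Q { }]] }] [S [Q { }] [S [Q { }]]]]]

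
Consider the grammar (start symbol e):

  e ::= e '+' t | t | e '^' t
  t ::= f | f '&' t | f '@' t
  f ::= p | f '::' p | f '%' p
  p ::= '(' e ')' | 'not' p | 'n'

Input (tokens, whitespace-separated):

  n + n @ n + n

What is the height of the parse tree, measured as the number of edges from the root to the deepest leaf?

6

[e [e [e [t [f [p n]]]] + [t [f [p n]] @ [t [f [p n]]]]] + [t [f [p n]]]]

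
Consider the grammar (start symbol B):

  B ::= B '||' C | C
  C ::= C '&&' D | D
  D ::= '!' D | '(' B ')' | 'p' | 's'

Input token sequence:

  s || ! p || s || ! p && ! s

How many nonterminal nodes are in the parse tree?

[B [B [B [B [C [D s]]] || [C [D ! [D p]]]] || [C [D s]]] || [C [C [D ! [D p]]] && [D ! [D s]]]]

17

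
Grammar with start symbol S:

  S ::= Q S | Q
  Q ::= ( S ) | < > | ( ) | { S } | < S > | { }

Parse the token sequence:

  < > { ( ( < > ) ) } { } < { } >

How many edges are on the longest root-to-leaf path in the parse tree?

[S [Q < >] [S [Q { [S [Q ( [S [Q ( [S [Q < >]] )]] )]] }] [S [Q { }] [S [Q < [S [Q { }]] >]]]]]

9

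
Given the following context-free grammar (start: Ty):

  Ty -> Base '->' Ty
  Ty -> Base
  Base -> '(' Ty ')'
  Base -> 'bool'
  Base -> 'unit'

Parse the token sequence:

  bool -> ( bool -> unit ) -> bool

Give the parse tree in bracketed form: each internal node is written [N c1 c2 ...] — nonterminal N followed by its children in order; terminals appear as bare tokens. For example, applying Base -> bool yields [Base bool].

[Ty [Base bool] -> [Ty [Base ( [Ty [Base bool] -> [Ty [Base unit]]] )] -> [Ty [Base bool]]]]

Ty
Base -> Ty
bool -> Ty
bool -> Base -> Ty
bool -> ( Ty ) -> Ty
bool -> ( Base -> Ty ) -> Ty
bool -> ( bool -> Ty ) -> Ty
bool -> ( bool -> Base ) -> Ty
bool -> ( bool -> unit ) -> Ty
bool -> ( bool -> unit ) -> Base
bool -> ( bool -> unit ) -> bool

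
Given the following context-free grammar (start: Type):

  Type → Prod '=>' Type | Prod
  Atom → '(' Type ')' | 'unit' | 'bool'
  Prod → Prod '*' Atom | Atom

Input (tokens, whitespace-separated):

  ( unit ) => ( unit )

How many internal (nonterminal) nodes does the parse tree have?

12

[Type [Prod [Atom ( [Type [Prod [Atom unit]]] )]] => [Type [Prod [Atom ( [Type [Prod [Atom unit]]] )]]]]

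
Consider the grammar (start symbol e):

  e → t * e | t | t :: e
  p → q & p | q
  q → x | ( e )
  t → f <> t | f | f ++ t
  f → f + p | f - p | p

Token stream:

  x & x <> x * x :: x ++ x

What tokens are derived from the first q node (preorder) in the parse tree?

[e [t [f [p [q x] & [p [q x]]]] <> [t [f [p [q x]]]]] * [e [t [f [p [q x]]]] :: [e [t [f [p [q x]]] ++ [t [f [p [q x]]]]]]]]

x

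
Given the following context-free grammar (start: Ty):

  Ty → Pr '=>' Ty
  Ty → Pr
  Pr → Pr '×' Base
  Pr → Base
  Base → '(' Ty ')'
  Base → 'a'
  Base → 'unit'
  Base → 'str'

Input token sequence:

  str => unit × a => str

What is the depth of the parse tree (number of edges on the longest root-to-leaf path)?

[Ty [Pr [Base str]] => [Ty [Pr [Pr [Base unit]] × [Base a]] => [Ty [Pr [Base str]]]]]

5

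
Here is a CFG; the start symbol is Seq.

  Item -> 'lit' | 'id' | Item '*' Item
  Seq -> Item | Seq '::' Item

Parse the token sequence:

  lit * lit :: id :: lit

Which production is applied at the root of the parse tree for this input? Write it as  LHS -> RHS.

[Seq [Seq [Seq [Item [Item lit] * [Item lit]]] :: [Item id]] :: [Item lit]]

Seq -> Seq '::' Item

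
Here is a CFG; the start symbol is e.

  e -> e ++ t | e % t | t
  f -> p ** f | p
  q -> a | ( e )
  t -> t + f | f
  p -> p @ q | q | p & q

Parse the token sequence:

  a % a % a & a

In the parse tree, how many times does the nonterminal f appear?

[e [e [e [t [f [p [q a]]]]] % [t [f [p [q a]]]]] % [t [f [p [p [q a]] & [q a]]]]]

3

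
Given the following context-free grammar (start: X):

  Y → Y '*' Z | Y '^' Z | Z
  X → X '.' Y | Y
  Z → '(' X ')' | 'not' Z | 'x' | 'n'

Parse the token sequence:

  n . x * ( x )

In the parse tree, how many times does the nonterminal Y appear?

4

[X [X [Y [Z n]]] . [Y [Y [Z x]] * [Z ( [X [Y [Z x]]] )]]]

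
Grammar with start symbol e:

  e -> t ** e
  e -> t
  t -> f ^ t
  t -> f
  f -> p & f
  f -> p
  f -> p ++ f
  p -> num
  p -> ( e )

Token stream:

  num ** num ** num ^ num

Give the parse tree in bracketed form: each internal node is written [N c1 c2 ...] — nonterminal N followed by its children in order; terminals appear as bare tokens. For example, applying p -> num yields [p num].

e
t ** e
f ** e
p ** e
num ** e
num ** t ** e
num ** f ** e
num ** p ** e
num ** num ** e
num ** num ** t
num ** num ** f ^ t
num ** num ** p ^ t
num ** num ** num ^ t
num ** num ** num ^ f
num ** num ** num ^ p
num ** num ** num ^ num

[e [t [f [p num]]] ** [e [t [f [p num]]] ** [e [t [f [p num]] ^ [t [f [p num]]]]]]]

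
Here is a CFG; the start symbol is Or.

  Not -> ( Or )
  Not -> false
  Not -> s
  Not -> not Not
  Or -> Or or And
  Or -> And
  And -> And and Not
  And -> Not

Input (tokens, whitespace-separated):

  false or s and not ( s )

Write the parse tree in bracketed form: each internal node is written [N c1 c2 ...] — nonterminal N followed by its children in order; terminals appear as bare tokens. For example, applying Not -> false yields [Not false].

[Or [Or [And [Not false]]] or [And [And [Not s]] and [Not not [Not ( [Or [And [Not s]]] )]]]]

Or
Or or And
And or And
Not or And
false or And
false or And and Not
false or Not and Not
false or s and Not
false or s and not Not
false or s and not ( Or )
false or s and not ( And )
false or s and not ( Not )
false or s and not ( s )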